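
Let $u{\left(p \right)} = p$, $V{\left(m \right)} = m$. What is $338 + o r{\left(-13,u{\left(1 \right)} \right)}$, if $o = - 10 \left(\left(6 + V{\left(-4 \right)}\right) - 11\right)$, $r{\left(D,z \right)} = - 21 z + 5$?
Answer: $-1102$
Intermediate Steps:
$r{\left(D,z \right)} = 5 - 21 z$
$o = 90$ ($o = - 10 \left(\left(6 - 4\right) - 11\right) = - 10 \left(2 - 11\right) = \left(-10\right) \left(-9\right) = 90$)
$338 + o r{\left(-13,u{\left(1 \right)} \right)} = 338 + 90 \left(5 - 21\right) = 338 + 90 \left(-16\right) = 338 - 1440 = -1102$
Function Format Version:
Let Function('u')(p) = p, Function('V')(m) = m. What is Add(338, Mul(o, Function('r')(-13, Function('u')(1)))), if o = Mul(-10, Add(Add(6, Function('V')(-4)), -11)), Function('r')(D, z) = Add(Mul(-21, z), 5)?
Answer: -1102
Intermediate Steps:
Function('r')(D, z) = Add(5, Mul(-21, z))
o = 90 (o = Mul(-10, Add(Add(6, -4), -11)) = Mul(-10, Add(2, -11)) = Mul(-10, -9) = 90)
Add(338, Mul(o, Function('r')(-13, Function('u')(1)))) = Add(338, Mul(90, Add(5, Mul(-21, 1)))) = Add(338, Mul(90, Add(5, -21))) = Add(338, Mul(90, -16)) = Add(338, -1440) = -1102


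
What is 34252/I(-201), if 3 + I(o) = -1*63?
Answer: -17126/33 ≈ -518.97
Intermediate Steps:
I(o) = -66 (I(o) = -3 - 1*63 = -3 - 63 = -66)
34252/I(-201) = 34252/(-66) = 34252*(-1/66) = -17126/33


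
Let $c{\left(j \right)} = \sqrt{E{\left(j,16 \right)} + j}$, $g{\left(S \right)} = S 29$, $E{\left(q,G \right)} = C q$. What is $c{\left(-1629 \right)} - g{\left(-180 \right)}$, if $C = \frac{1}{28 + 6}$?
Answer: $5220 + \frac{3 i \sqrt{215390}}{34} \approx 5220.0 + 40.95 i$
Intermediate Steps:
$C = \frac{1}{34} \approx 0.029412$
$E{\left(q,G \right)} = \frac{q}{34}$
$g{\left(S \right)} = 29 S$
$c{\left(j \right)} = \frac{\sqrt{1190} \sqrt{j}}{34}$ ($c{\left(j \right)} = \sqrt{\frac{j}{34} + j} = \sqrt{\frac{35 j}{34}} = \frac{\sqrt{1190} \sqrt{j}}{34}$)
$c{\left(-1629 \right)} - g{\left(-180 \right)} = \frac{\sqrt{1190} \sqrt{-1629}}{34} - 29 \left(-180\right) = \frac{\sqrt{1190} \cdot 3 i \sqrt{181}}{34} - -5220 = \frac{3 i \sqrt{215390}}{34} + 5220 = 5220 + \frac{3 i \sqrt{215390}}{34}$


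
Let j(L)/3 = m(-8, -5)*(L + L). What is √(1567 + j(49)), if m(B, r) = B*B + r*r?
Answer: √27733 ≈ 166.53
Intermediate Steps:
m(B, r) = B² + r²
j(L) = 534*L (j(L) = 3*(((-8)² + (-5)²)*(L + L)) = 3*((64 + 25)*(2*L)) = 3*(89*(2*L)) = 3*(178*L) = 534*L)
√(1567 + j(49)) = √(1567 + 534*49) = √(1567 + 26166) = √27733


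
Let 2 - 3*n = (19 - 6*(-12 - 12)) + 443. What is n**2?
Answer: 364816/9 ≈ 40535.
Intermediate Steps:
n = -604/3 (n = 2/3 - ((19 - 6*(-12 - 12)) + 443)/3 = 2/3 - ((19 - 6*(-24)) + 443)/3 = 2/3 - ((19 + 144) + 443)/3 = 2/3 - (163 + 443)/3 = 2/3 - 1/3*606 = 2/3 - 202 = -604/3 ≈ -201.33)
n**2 = (-604/3)**2 = 364816/9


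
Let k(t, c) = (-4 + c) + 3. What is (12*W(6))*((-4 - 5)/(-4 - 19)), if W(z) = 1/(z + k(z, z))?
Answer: 108/253 ≈ 0.42688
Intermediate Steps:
k(t, c) = -1 + c
W(z) = 1/(-1 + 2*z) (W(z) = 1/(z + (-1 + z)) = 1/(-1 + 2*z))
(12*W(6))*((-4 - 5)/(-4 - 19)) = (12/(-1 + 2*6))*((-4 - 5)/(-4 - 19)) = (12/(-1 + 12))*(-9/(-23)) = (12/11)*(-9*(-1/23)) = (12*(1/11))*(9/23) = (12/11)*(9/23) = 108/253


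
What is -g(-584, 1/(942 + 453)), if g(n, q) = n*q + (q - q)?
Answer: 584/1395 ≈ 0.41864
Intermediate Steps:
g(n, q) = n*q (g(n, q) = n*q + 0 = n*q)
-g(-584, 1/(942 + 453)) = -(-584)/(942 + 453) = -(-584)/1395 = -1*(-584/1395) = 584/1395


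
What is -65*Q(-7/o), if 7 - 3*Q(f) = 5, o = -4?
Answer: -130/3 ≈ -43.333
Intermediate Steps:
Q(f) = ⅔ (Q(f) = 7/3 - ⅓*5 = 7/3 - 5/3 = ⅔)
-65*Q(-7/o) = -65*⅔ = -130/3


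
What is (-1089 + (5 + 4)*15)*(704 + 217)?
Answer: -878634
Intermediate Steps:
(-1089 + (5 + 4)*15)*(704 + 217) = (-1089 + 9*15)*921 = (-1089 + 135)*921 = -954*921 = -878634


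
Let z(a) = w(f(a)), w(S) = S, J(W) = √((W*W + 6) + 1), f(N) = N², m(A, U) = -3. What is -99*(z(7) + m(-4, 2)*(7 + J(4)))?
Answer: -2772 + 297*√23 ≈ -1347.6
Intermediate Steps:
J(W) = √(7 + W²) (J(W) = √((W² + 6) + 1) = √((6 + W²) + 1) = √(7 + W²))
z(a) = a²
-99*(z(7) + m(-4, 2)*(7 + J(4))) = -99*(7² - 3*(7 + √(7 + 4²))) = -99*(49 - 3*(7 + √(7 + 16))) = -99*(49 - 3*(7 + √23)) = -99*(49 + (-21 - 3*√23)) = -99*(28 - 3*√23) = -2772 + 297*√23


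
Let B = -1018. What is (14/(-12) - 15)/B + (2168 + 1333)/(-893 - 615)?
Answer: -2654729/1151358 ≈ -2.3057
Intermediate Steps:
(14/(-12) - 15)/B + (2168 + 1333)/(-893 - 615) = (14/(-12) - 15)/(-1018) + (2168 + 1333)/(-893 - 615) = (-1/12*14 - 15)*(-1/1018) + 3501/(-1508) = (-7/6 - 15)*(-1/1018) + 3501*(-1/1508) = -97/6*(-1/1018) - 3501/1508 = 97/6108 - 3501/1508 = -2654729/1151358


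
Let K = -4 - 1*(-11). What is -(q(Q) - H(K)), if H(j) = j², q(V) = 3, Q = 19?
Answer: 46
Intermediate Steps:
K = 7 (K = -4 + 11 = 7)
-(q(Q) - H(K)) = -(3 - 1*7²) = -(3 - 1*49) = -(3 - 49) = -1*(-46) = 46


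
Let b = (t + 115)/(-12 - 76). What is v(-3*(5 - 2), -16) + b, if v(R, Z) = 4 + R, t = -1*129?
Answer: -213/44 ≈ -4.8409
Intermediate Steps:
t = -129
b = 7/44 (b = (-129 + 115)/(-12 - 76) = -14/(-88) = -14*(-1/88) = 7/44 ≈ 0.15909)
v(-3*(5 - 2), -16) + b = (4 - 3*(5 - 2)) + 7/44 = (4 - 3*3) + 7/44 = (4 - 9) + 7/44 = -5 + 7/44 = -213/44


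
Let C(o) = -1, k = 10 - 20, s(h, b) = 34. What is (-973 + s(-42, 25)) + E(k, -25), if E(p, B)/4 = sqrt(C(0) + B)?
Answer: -939 + 4*I*sqrt(26) ≈ -939.0 + 20.396*I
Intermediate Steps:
k = -10
E(p, B) = 4*sqrt(-1 + B)
(-973 + s(-42, 25)) + E(k, -25) = (-973 + 34) + 4*sqrt(-1 - 25) = -939 + 4*sqrt(-26) = -939 + 4*(I*sqrt(26)) = -939 + 4*I*sqrt(26)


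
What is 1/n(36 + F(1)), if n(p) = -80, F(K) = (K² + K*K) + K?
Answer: -1/80 ≈ -0.012500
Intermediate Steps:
F(K) = K + 2*K² (F(K) = (K² + K²) + K = 2*K² + K = K + 2*K²)
1/n(36 + F(1)) = 1/(-80) = -1/80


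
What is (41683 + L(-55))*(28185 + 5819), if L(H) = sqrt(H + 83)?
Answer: 1417388732 + 68008*sqrt(7) ≈ 1.4176e+9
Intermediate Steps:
L(H) = sqrt(83 + H)
(41683 + L(-55))*(28185 + 5819) = (41683 + sqrt(83 - 55))*(28185 + 5819) = (41683 + sqrt(28))*34004 = (41683 + 2*sqrt(7))*34004 = 1417388732 + 68008*sqrt(7)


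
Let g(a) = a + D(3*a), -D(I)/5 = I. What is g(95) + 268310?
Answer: 266980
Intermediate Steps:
D(I) = -5*I
g(a) = -14*a (g(a) = a - 15*a = -14*a)
g(95) + 268310 = -14*95 + 268310 = -1330 + 268310 = 266980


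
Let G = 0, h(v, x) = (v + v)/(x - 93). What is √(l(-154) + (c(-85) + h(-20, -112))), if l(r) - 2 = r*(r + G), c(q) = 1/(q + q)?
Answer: √1152250979630/6970 ≈ 154.01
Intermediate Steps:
c(q) = 1/(2*q)
h(v, x) = 2*v/(-93 + x) (h(v, x) = (2*v)/(-93 + x) = 2*v/(-93 + x))
l(r) = 2 + r² (l(r) = 2 + r*(r + 0) = 2 + r*r = 2 + r²)
√(l(-154) + (c(-85) + h(-20, -112))) = √((2 + (-154)²) + ((½)/(-85) + 2*(-20)/(-93 - 112))) = √((2 + 23716) + ((½)*(-1/85) + 2*(-20)/(-205))) = √(23718 + (-1/170 + 2*(-20)*(-1/205))) = √(23718 + (-1/170 + 8/41)) = √(23718 + 1319/6970) = √(165315779/6970) = √1152250979630/6970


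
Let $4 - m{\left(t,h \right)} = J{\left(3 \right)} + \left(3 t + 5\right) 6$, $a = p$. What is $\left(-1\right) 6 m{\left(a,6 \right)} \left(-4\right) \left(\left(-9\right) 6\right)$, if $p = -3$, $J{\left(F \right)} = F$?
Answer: $-32400$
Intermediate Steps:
$a = -3$
$m{\left(t,h \right)} = -29 - 18 t$ ($m{\left(t,h \right)} = 4 - \left(3 + \left(3 t + 5\right) 6\right) = 4 - \left(3 + \left(5 + 3 t\right) 6\right) = 4 - \left(3 + \left(30 + 18 t\right)\right) = 4 - \left(33 + 18 t\right) = -29 - 18 t$)
$\left(-1\right) 6 m{\left(a,6 \right)} \left(-4\right) \left(\left(-9\right) 6\right) = \left(-1\right) 6 \left(-29 - -54\right) \left(-4\right) \left(\left(-9\right) 6\right) = - 6 \left(-29 + 54\right) \left(-4\right) \left(-54\right) = \left(-6\right) 25 \left(-4\right) \left(-54\right) = \left(-150\right) \left(-4\right) \left(-54\right) = 600 \left(-54\right) = -32400$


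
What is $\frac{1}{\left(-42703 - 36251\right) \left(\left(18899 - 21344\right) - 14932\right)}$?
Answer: $\frac{1}{1371983658} \approx 7.2887 \cdot 10^{-10}$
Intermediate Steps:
$\frac{1}{\left(-42703 - 36251\right) \left(\left(18899 - 21344\right) - 14932\right)} = \frac{1}{\left(-78954\right) \left(-2445 - 14932\right)} = - \frac{1}{78954 \left(-17377\right)} = \left(- \frac{1}{78954}\right) \left(- \frac{1}{17377}\right) = \frac{1}{1371983658}$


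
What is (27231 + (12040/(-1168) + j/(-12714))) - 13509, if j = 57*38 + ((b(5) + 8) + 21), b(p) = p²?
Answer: 4241986913/309374 ≈ 13712.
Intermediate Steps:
j = 2220 (j = 57*38 + ((5² + 8) + 21) = 2166 + ((25 + 8) + 21) = 2166 + (33 + 21) = 2166 + 54 = 2220)
(27231 + (12040/(-1168) + j/(-12714))) - 13509 = (27231 + (12040/(-1168) + 2220/(-12714))) - 13509 = (27231 + (12040*(-1/1168) + 2220*(-1/12714))) - 13509 = (27231 + (-1505/146 - 370/2119)) - 13509 = (27231 - 3243115/309374) - 13509 = 8421320279/309374 - 13509 = 4241986913/309374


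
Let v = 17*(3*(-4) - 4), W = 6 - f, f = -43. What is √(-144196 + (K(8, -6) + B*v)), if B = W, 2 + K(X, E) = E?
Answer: 2*I*√39383 ≈ 396.9*I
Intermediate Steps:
K(X, E) = -2 + E
W = 49 (W = 6 - 1*(-43) = 6 + 43 = 49)
B = 49
v = -272 (v = 17*(-12 - 4) = 17*(-16) = -272)
√(-144196 + (K(8, -6) + B*v)) = √(-144196 + ((-2 - 6) + 49*(-272))) = √(-144196 + (-8 - 13328)) = √(-144196 - 13336) = √(-157532) = 2*I*√39383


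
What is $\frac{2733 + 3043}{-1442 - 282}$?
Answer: $- \frac{1444}{431} \approx -3.3503$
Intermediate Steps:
$\frac{2733 + 3043}{-1442 - 282} = \frac{5776}{-1724} = 5776 \left(- \frac{1}{1724}\right) = - \frac{1444}{431}$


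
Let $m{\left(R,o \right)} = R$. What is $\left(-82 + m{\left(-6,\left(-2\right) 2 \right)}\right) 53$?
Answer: $-4664$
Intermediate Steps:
$\left(-82 + m{\left(-6,\left(-2\right) 2 \right)}\right) 53 = \left(-82 - 6\right) 53 = \left(-88\right) 53 = -4664$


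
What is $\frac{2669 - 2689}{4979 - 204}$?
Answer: $- \frac{4}{955} \approx -0.0041885$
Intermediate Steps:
$\frac{2669 - 2689}{4979 - 204} = - \frac{20}{4775} = \left(-20\right) \frac{1}{4775} = - \frac{4}{955}$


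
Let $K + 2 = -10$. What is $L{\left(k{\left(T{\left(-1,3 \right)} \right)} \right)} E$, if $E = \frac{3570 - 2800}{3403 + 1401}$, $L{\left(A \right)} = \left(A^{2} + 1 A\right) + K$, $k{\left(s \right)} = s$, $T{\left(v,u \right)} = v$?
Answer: $- \frac{2310}{1201} \approx -1.9234$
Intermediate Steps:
$K = -12$ ($K = -2 - 10 = -12$)
$L{\left(A \right)} = -12 + A + A^{2}$ ($L{\left(A \right)} = \left(A^{2} + 1 A\right) - 12 = \left(A^{2} + A\right) - 12 = \left(A + A^{2}\right) - 12 = -12 + A + A^{2}$)
$E = \frac{385}{2402}$ ($E = \frac{770}{4804} = 770 \cdot \frac{1}{4804} = \frac{385}{2402} \approx 0.16028$)
$L{\left(k{\left(T{\left(-1,3 \right)} \right)} \right)} E = \left(-12 - 1 + \left(-1\right)^{2}\right) \frac{385}{2402} = \left(-12 - 1 + 1\right) \frac{385}{2402} = \left(-12\right) \frac{385}{2402} = - \frac{2310}{1201}$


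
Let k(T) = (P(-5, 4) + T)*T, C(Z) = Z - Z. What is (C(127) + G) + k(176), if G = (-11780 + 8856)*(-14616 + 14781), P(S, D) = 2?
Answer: -451132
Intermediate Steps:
C(Z) = 0
k(T) = T*(2 + T) (k(T) = (2 + T)*T = T*(2 + T))
G = -482460 (G = -2924*165 = -482460)
(C(127) + G) + k(176) = (0 - 482460) + 176*(2 + 176) = -482460 + 176*178 = -482460 + 31328 = -451132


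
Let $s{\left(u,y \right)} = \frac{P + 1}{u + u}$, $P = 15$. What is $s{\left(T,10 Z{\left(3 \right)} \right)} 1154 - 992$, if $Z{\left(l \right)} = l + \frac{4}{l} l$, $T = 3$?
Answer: $\frac{6256}{3} \approx 2085.3$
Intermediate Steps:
$Z{\left(l \right)} = 4 + l$ ($Z{\left(l \right)} = l + 4 = 4 + l$)
$s{\left(u,y \right)} = \frac{8}{u}$ ($s{\left(u,y \right)} = \frac{15 + 1}{u + u} = \frac{16}{2 u} = 16 \frac{1}{2 u} = \frac{8}{u}$)
$s{\left(T,10 Z{\left(3 \right)} \right)} 1154 - 992 = \frac{8}{3} \cdot 1154 - 992 = \frac{9232}{3} - 992 = \frac{6256}{3}$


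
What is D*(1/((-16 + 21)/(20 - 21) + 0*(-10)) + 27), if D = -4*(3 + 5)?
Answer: -4288/5 ≈ -857.60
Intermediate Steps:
D = -32 (D = -4*8 = -32)
D*(1/((-16 + 21)/(20 - 21) + 0*(-10)) + 27) = -32*(1/((-16 + 21)/(20 - 21) + 0*(-10)) + 27) = -32*(1/(5/(-1) + 0) + 27) = -32*(1/(5*(-1) + 0) + 27) = -32*(1/(-5 + 0) + 27) = -32*(1/(-5) + 27) = -32*(-1/5 + 27) = -32*134/5 = -4288/5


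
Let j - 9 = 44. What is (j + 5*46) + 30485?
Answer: 30768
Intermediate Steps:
j = 53 (j = 9 + 44 = 53)
(j + 5*46) + 30485 = (53 + 5*46) + 30485 = (53 + 230) + 30485 = 283 + 30485 = 30768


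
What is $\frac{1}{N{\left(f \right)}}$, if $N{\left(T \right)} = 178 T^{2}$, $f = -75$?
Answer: $\frac{1}{1001250} \approx 9.9875 \cdot 10^{-7}$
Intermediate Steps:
$\frac{1}{N{\left(f \right)}} = \frac{1}{178 \left(-75\right)^{2}} = \frac{1}{178 \cdot 5625} = \frac{1}{1001250}$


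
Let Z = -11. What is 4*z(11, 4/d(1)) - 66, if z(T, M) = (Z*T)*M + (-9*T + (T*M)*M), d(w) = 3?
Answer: -9262/9 ≈ -1029.1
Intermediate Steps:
z(T, M) = -9*T + T*M² - 11*M*T (z(T, M) = (-11*T)*M + (-9*T + (T*M)*M) = -11*M*T + (-9*T + (M*T)*M) = -11*M*T + (-9*T + T*M²) = -9*T + T*M² - 11*M*T)
4*z(11, 4/d(1)) - 66 = 4*(11*(-9 + (4/3)² - 44/3)) - 66 = 4*(11*(-9 + (4*(⅓))² - 44/3)) - 66 = 4*(11*(-9 + (4/3)² - 11*4/3)) - 66 = 4*(11*(-9 + 16/9 - 44/3)) - 66 = 4*(11*(-197/9)) - 66 = 4*(-2167/9) - 66 = -8668/9 - 66 = -9262/9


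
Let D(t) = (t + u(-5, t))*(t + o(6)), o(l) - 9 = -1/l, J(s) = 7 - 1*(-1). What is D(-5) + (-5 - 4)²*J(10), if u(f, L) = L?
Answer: 1829/3 ≈ 609.67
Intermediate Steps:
J(s) = 8 (J(s) = 7 + 1 = 8)
o(l) = 9 - 1/l
D(t) = 2*t*(53/6 + t) (D(t) = (t + t)*(t + (9 - 1/6)) = (2*t)*(t + (9 - 1*⅙)) = (2*t)*(t + (9 - ⅙)) = (2*t)*(t + 53/6) = (2*t)*(53/6 + t) = 2*t*(53/6 + t))
D(-5) + (-5 - 4)²*J(10) = (⅓)*(-5)*(53 + 6*(-5)) + (-5 - 4)²*8 = (⅓)*(-5)*(53 - 30) + (-9)²*8 = (⅓)*(-5)*23 + 81*8 = -115/3 + 648 = 1829/3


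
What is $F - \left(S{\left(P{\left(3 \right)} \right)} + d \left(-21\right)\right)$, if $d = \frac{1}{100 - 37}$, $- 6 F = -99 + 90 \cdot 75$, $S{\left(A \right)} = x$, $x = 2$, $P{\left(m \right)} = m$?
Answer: $- \frac{6661}{6} \approx -1110.2$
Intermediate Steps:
$S{\left(A \right)} = 2$
$F = - \frac{2217}{2}$ ($F = - \frac{-99 + 90 \cdot 75}{6} = - \frac{-99 + 6750}{6} = \left(- \frac{1}{6}\right) 6651 = - \frac{2217}{2} \approx -1108.5$)
$d = \frac{1}{63} \approx 0.015873$
$F - \left(S{\left(P{\left(3 \right)} \right)} + d \left(-21\right)\right) = - \frac{2217}{2} - \left(2 + \frac{1}{63} \left(-21\right)\right) = - \frac{2217}{2} - \left(2 - \frac{1}{3}\right) = - \frac{2217}{2} - \frac{5}{3} = - \frac{6661}{6}$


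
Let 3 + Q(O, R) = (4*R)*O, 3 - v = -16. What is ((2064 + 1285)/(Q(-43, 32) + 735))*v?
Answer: -63631/4772 ≈ -13.334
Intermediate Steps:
v = 19 (v = 3 - 1*(-16) = 3 + 16 = 19)
Q(O, R) = -3 + 4*O*R (Q(O, R) = -3 + (4*R)*O = -3 + 4*O*R)
((2064 + 1285)/(Q(-43, 32) + 735))*v = ((2064 + 1285)/((-3 + 4*(-43)*32) + 735))*19 = (3349/((-3 - 5504) + 735))*19 = (3349/(-5507 + 735))*19 = (3349/(-4772))*19 = (3349*(-1/4772))*19 = -3349/4772*19 = -63631/4772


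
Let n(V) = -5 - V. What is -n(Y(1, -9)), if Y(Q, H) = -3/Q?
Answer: 2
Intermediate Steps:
-n(Y(1, -9)) = -(-5 - (-3)/1) = -(-5 - (-3)) = -(-5 - 1*(-3)) = -(-5 + 3) = -1*(-2) = 2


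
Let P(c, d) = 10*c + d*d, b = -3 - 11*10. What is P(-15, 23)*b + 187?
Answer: -42640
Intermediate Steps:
b = -113 (b = -3 - 110 = -113)
P(c, d) = d**2 + 10*c (P(c, d) = 10*c + d**2 = d**2 + 10*c)
P(-15, 23)*b + 187 = (23**2 + 10*(-15))*(-113) + 187 = (529 - 150)*(-113) + 187 = 379*(-113) + 187 = -42827 + 187 = -42640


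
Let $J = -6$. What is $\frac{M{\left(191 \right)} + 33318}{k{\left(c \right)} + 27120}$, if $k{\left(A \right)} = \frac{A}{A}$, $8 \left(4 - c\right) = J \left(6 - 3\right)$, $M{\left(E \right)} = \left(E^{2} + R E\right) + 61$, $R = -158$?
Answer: $\frac{39682}{27121} \approx 1.4631$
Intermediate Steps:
$M{\left(E \right)} = 61 + E^{2} - 158 E$ ($M{\left(E \right)} = \left(E^{2} - 158 E\right) + 61 = 61 + E^{2} - 158 E$)
$c = \frac{25}{4}$ ($c = 4 - \frac{\left(-6\right) \left(6 - 3\right)}{8} = 4 - \frac{\left(-6\right) 3}{8} = 4 - - \frac{9}{4} = 4 + \frac{9}{4} = \frac{25}{4} \approx 6.25$)
$k{\left(A \right)} = 1$
$\frac{M{\left(191 \right)} + 33318}{k{\left(c \right)} + 27120} = \frac{\left(61 + 191^{2} - 30178\right) + 33318}{1 + 27120} = \frac{\left(61 + 36481 - 30178\right) + 33318}{27121} = \left(6364 + 33318\right) \frac{1}{27121} = 39682 \cdot \frac{1}{27121} = \frac{39682}{27121}$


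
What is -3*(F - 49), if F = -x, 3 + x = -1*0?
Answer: 138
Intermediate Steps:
x = -3 (x = -3 - 1*0 = -3 + 0 = -3)
F = 3 (F = -1*(-3) = 3)
-3*(F - 49) = -3*(3 - 49) = -3*(-46) = 138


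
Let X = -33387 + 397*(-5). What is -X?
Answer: 35372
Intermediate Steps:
X = -35372 (X = -33387 - 1985 = -35372)
-X = -1*(-35372) = 35372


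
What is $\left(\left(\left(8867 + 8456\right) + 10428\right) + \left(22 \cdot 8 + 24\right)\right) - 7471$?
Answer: $20480$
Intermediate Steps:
$\left(\left(\left(8867 + 8456\right) + 10428\right) + \left(22 \cdot 8 + 24\right)\right) - 7471 = \left(\left(17323 + 10428\right) + \left(176 + 24\right)\right) - 7471 = \left(27751 + 200\right) - 7471 = 27951 - 7471 = 20480$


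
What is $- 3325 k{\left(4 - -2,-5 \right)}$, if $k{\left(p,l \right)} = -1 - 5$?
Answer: $19950$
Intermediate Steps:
$k{\left(p,l \right)} = -6$ ($k{\left(p,l \right)} = -1 - 5 = -6$)
$- 3325 k{\left(4 - -2,-5 \right)} = \left(-3325\right) \left(-6\right) = 19950$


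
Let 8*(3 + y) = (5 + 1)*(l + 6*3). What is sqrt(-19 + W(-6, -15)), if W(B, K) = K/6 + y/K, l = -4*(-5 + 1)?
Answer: I*sqrt(23) ≈ 4.7958*I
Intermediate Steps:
l = 16 (l = -4*(-4) = 16)
y = 45/2 (y = -3 + ((5 + 1)*(16 + 6*3))/8 = -3 + (6*(16 + 18))/8 = -3 + (6*34)/8 = -3 + (1/8)*204 = -3 + 51/2 = 45/2 ≈ 22.500)
W(B, K) = K/6 + 45/(2*K)
sqrt(-19 + W(-6, -15)) = sqrt(-19 + (1/6)*(135 + (-15)**2)/(-15)) = sqrt(-19 + (1/6)*(-1/15)*(135 + 225)) = sqrt(-19 + (1/6)*(-1/15)*360) = sqrt(-19 - 4) = sqrt(-23) = I*sqrt(23)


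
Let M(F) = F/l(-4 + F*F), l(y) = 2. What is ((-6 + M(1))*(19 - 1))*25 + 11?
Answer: -2464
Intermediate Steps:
M(F) = F/2
((-6 + M(1))*(19 - 1))*25 + 11 = ((-6 + (½)*1)*(19 - 1))*25 + 11 = ((-6 + ½)*18)*25 + 11 = -11/2*18*25 + 11 = -99*25 + 11 = -2475 + 11 = -2464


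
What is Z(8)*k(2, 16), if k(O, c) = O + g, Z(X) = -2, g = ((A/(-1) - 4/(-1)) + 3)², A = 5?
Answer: -12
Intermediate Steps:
g = 4 (g = ((5/(-1) - 4/(-1)) + 3)² = ((5*(-1) - 4*(-1)) + 3)² = ((-5 + 4) + 3)² = (-1 + 3)² = 2² = 4)
k(O, c) = 4 + O (k(O, c) = O + 4 = 4 + O)
Z(8)*k(2, 16) = -2*(4 + 2) = -2*6 = -12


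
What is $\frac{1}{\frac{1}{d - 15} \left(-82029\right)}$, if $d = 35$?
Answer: $- \frac{20}{82029} \approx -0.00024382$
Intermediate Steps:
$\frac{1}{\frac{1}{d - 15} \left(-82029\right)} = \frac{1}{\frac{1}{35 - 15} \left(-82029\right)} = \frac{1}{\frac{1}{20} \left(-82029\right)} = \frac{1}{- \frac{82029}{20}} = - \frac{20}{82029}$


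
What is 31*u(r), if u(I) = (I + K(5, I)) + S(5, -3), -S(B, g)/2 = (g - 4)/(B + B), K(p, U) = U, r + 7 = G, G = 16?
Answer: 3007/5 ≈ 601.40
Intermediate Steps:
r = 9 (r = -7 + 16 = 9)
S(B, g) = -(-4 + g)/B (S(B, g) = -2*(g - 4)/(B + B) = -2*(-4 + g)/(2*B) = -2*(-4 + g)*1/(2*B) = -(-4 + g)/B)
u(I) = 7/5 + 2*I (u(I) = (I + I) + (4 - 1*(-3))/5 = 2*I + (4 + 3)/5 = 2*I + (⅕)*7 = 2*I + 7/5 = 7/5 + 2*I)
31*u(r) = 31*(7/5 + 2*9) = 31*(7/5 + 18) = 31*(97/5) = 3007/5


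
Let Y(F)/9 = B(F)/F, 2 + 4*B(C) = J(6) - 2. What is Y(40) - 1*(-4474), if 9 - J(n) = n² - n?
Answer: 143123/32 ≈ 4472.6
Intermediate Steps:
J(n) = 9 + n - n² (J(n) = 9 - (n² - n) = 9 + (n - n²) = 9 + n - n²)
B(C) = -25/4 (B(C) = -½ + ((9 + 6 - 1*6²) - 2)/4 = -½ + ((9 + 6 - 1*36) - 2)/4 = -½ + ((9 + 6 - 36) - 2)/4 = -½ + (-21 - 2)/4 = -½ + (¼)*(-23) = -½ - 23/4 = -25/4)
Y(F) = -225/(4*F) (Y(F) = 9*(-25/(4*F)) = -225/(4*F))
Y(40) - 1*(-4474) = -225/4/40 - 1*(-4474) = -225/4*1/40 + 4474 = -45/32 + 4474 = 143123/32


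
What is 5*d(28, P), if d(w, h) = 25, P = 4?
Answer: 125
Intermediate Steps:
5*d(28, P) = 5*25 = 125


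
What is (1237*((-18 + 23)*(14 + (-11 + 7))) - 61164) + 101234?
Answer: 101920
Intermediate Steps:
(1237*((-18 + 23)*(14 + (-11 + 7))) - 61164) + 101234 = (1237*(5*(14 - 4)) - 61164) + 101234 = (1237*(5*10) - 61164) + 101234 = (1237*50 - 61164) + 101234 = (61850 - 61164) + 101234 = 686 + 101234 = 101920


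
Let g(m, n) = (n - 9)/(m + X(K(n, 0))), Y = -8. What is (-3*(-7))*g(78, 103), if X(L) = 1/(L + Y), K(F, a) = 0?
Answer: 2256/89 ≈ 25.348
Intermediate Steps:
X(L) = 1/(-8 + L) (X(L) = 1/(L - 8) = 1/(-8 + L))
g(m, n) = (-9 + n)/(-⅛ + m) (g(m, n) = (n - 9)/(m + 1/(-8 + 0)) = (-9 + n)/(m + 1/(-8)) = (-9 + n)/(m - ⅛) = (-9 + n)/(-⅛ + m))
(-3*(-7))*g(78, 103) = (-3*(-7))*(8*(-9 + 103)/(-1 + 8*78)) = 21*(8*94/(-1 + 624)) = 21*(8*94/623) = 21*(8*(1/623)*94) = 21*(752/623) = 2256/89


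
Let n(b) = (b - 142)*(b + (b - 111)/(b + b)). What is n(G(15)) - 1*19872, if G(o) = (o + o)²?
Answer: 198798077/300 ≈ 6.6266e+5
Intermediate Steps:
G(o) = 4*o² (G(o) = (2*o)² = 4*o²)
n(b) = (-142 + b)*(b + (-111 + b)/(2*b)) (n(b) = (-142 + b)*(b + (-111 + b)/((2*b))) = (-142 + b)*(b + (-111 + b)*(1/(2*b))) = (-142 + b)*(b + (-111 + b)/(2*b)))
n(G(15)) - 1*19872 = (-253/2 + (4*15²)² + 7881/((4*15²)) - 566*15²) - 1*19872 = (-253/2 + (4*225)² + 7881/((4*225)) - 566*225) - 19872 = (-253/2 + 900² + 7881/900 - 283/2*900) - 19872 = (-253/2 + 810000 + 7881*(1/900) - 127350) - 19872 = (-253/2 + 810000 + 2627/300 - 127350) - 19872 = 204759677/300 - 19872 = 198798077/300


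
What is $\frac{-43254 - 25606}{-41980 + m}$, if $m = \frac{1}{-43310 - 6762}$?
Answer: $\frac{3447957920}{2102022561} \approx 1.6403$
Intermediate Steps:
$m = - \frac{1}{50072}$ ($m = \frac{1}{-50072} = - \frac{1}{50072} \approx -1.9971 \cdot 10^{-5}$)
$\frac{-43254 - 25606}{-41980 + m} = \frac{-43254 - 25606}{-41980 - \frac{1}{50072}} = - \frac{68860}{- \frac{2102022561}{50072}} = \left(-68860\right) \left(- \frac{50072}{2102022561}\right) = \frac{3447957920}{2102022561}$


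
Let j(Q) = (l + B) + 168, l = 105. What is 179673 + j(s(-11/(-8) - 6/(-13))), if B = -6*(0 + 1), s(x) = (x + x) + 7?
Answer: 179940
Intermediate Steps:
s(x) = 7 + 2*x (s(x) = 2*x + 7 = 7 + 2*x)
B = -6 (B = -6*1 = -6)
j(Q) = 267 (j(Q) = (105 - 6) + 168 = 99 + 168 = 267)
179673 + j(s(-11/(-8) - 6/(-13))) = 179673 + 267 = 179940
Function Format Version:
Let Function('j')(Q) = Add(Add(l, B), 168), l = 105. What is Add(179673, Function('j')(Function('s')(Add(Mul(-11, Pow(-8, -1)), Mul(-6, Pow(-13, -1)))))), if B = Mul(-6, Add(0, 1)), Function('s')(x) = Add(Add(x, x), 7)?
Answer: 179940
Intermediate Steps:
Function('s')(x) = Add(7, Mul(2, x)) (Function('s')(x) = Add(Mul(2, x), 7) = Add(7, Mul(2, x)))
B = -6 (B = Mul(-6, 1) = -6)
Function('j')(Q) = 267 (Function('j')(Q) = Add(Add(105, -6), 168) = Add(99, 168) = 267)
Add(179673, Function('j')(Function('s')(Add(Mul(-11, Pow(-8, -1)), Mul(-6, Pow(-13, -1)))))) = Add(179673, 267) = 179940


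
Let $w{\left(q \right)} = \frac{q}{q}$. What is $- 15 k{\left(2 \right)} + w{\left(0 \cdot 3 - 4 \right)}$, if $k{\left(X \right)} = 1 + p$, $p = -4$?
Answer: $46$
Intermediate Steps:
$k{\left(X \right)} = -3$ ($k{\left(X \right)} = 1 - 4 = -3$)
$w{\left(q \right)} = 1$
$- 15 k{\left(2 \right)} + w{\left(0 \cdot 3 - 4 \right)} = \left(-15\right) \left(-3\right) + 1 = 45 + 1 = 46$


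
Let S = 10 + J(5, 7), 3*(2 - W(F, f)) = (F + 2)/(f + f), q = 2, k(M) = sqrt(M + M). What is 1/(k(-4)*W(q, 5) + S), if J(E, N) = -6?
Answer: 225/2468 - 105*I*sqrt(2)/1234 ≈ 0.091167 - 0.12033*I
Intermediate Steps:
k(M) = sqrt(2)*sqrt(M) (k(M) = sqrt(2*M) = sqrt(2)*sqrt(M))
W(F, f) = 2 - (2 + F)/(6*f) (W(F, f) = 2 - (F + 2)/(3*(f + f)) = 2 - (2 + F)/(3*(2*f)) = 2 - (2 + F)*1/(2*f)/3 = 2 - (2 + F)/(6*f))
S = 4 (S = 10 - 6 = 4)
1/(k(-4)*W(q, 5) + S) = 1/((sqrt(2)*sqrt(-4))*((1/6)*(-2 - 1*2 + 12*5)/5) + 4) = 1/((sqrt(2)*(2*I))*((1/6)*(1/5)*(-2 - 2 + 60)) + 4) = 1/((2*I*sqrt(2))*((1/6)*(1/5)*56) + 4) = 1/((2*I*sqrt(2))*(28/15) + 4) = 1/(56*I*sqrt(2)/15 + 4) = 1/(4 + 56*I*sqrt(2)/15)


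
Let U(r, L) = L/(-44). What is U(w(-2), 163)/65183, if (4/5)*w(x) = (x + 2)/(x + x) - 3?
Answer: -163/2868052 ≈ -5.6833e-5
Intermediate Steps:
w(x) = -15/4 + 5*(2 + x)/(8*x) (w(x) = 5*((x + 2)/(x + x) - 3)/4 = 5*((2 + x)/((2*x)) - 3)/4 = 5*((2 + x)*(1/(2*x)) - 3)/4 = 5*((2 + x)/(2*x) - 3)/4 = 5*(-3 + (2 + x)/(2*x))/4 = -15/4 + 5*(2 + x)/(8*x))
U(r, L) = -L/44 (U(r, L) = L*(-1/44) = -L/44)
U(w(-2), 163)/65183 = -1/44*163/65183 = -163/44*1/65183 = -163/2868052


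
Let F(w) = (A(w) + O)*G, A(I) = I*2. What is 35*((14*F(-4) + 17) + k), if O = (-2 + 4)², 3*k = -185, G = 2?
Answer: -16450/3 ≈ -5483.3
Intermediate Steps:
k = -185/3 (k = (⅓)*(-185) = -185/3 ≈ -61.667)
A(I) = 2*I
O = 4 (O = 2² = 4)
F(w) = 8 + 4*w (F(w) = (2*w + 4)*2 = (4 + 2*w)*2 = 8 + 4*w)
35*((14*F(-4) + 17) + k) = 35*((14*(8 + 4*(-4)) + 17) - 185/3) = 35*((14*(8 - 16) + 17) - 185/3) = 35*((14*(-8) + 17) - 185/3) = 35*((-112 + 17) - 185/3) = 35*(-95 - 185/3) = 35*(-470/3) = -16450/3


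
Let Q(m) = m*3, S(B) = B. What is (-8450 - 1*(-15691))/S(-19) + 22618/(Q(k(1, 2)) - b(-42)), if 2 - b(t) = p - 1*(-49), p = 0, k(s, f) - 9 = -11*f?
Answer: 185907/76 ≈ 2446.1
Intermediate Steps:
k(s, f) = 9 - 11*f
Q(m) = 3*m
b(t) = -47 (b(t) = 2 - (0 - 1*(-49)) = 2 - (0 + 49) = 2 - 1*49 = 2 - 49 = -47)
(-8450 - 1*(-15691))/S(-19) + 22618/(Q(k(1, 2)) - b(-42)) = (-8450 - 1*(-15691))/(-19) + 22618/(3*(9 - 11*2) - 1*(-47)) = (-8450 + 15691)*(-1/19) + 22618/(3*(9 - 22) + 47) = 7241*(-1/19) + 22618/(3*(-13) + 47) = -7241/19 + 22618/(-39 + 47) = -7241/19 + 22618/8 = -7241/19 + 22618*(⅛) = -7241/19 + 11309/4 = 185907/76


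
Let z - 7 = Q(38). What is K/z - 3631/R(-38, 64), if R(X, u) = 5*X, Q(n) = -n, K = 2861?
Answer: -431029/5890 ≈ -73.180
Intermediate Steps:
z = -31 (z = 7 - 1*38 = 7 - 38 = -31)
K/z - 3631/R(-38, 64) = 2861/(-31) - 3631/(5*(-38)) = 2861*(-1/31) - 3631/(-190) = -2861/31 - 3631*(-1/190) = -2861/31 + 3631/190 = -431029/5890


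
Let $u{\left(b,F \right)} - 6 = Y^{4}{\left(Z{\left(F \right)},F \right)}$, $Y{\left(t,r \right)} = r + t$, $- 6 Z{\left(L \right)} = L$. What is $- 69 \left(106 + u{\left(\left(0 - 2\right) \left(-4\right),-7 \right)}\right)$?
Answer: $- \frac{37852871}{432} \approx -87622.0$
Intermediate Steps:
$Z{\left(L \right)} = - \frac{L}{6}$
$u{\left(b,F \right)} = 6 + \frac{625 F^{4}}{1296}$ ($u{\left(b,F \right)} = 6 + \left(F - \frac{F}{6}\right)^{4} = 6 + \left(\frac{5 F}{6}\right)^{4} = 6 + \frac{625 F^{4}}{1296}$)
$- 69 \left(106 + u{\left(\left(0 - 2\right) \left(-4\right),-7 \right)}\right) = - 69 \left(106 + \left(6 + \frac{625 \left(-7\right)^{4}}{1296}\right)\right) = - 69 \left(106 + \left(6 + \frac{625}{1296} \cdot 2401\right)\right) = - 69 \left(106 + \left(6 + \frac{1500625}{1296}\right)\right) = - 69 \left(106 + \frac{1508401}{1296}\right) = \left(-69\right) \frac{1645777}{1296} = - \frac{37852871}{432}$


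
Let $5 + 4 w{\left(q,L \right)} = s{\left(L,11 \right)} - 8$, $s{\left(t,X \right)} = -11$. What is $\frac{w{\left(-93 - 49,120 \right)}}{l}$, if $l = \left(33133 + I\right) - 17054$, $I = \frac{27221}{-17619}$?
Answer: $- \frac{52857}{141634340} \approx -0.00037319$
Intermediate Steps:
$I = - \frac{27221}{17619}$ ($I = 27221 \left(- \frac{1}{17619}\right) = - \frac{27221}{17619} \approx -1.545$)
$w{\left(q,L \right)} = -6$ ($w{\left(q,L \right)} = - \frac{5}{4} + \frac{-11 - 8}{4} = - \frac{5}{4} + \frac{1}{4} \left(-19\right) = - \frac{5}{4} - \frac{19}{4} = -6$)
$l = \frac{283268680}{17619}$ ($l = \left(33133 - \frac{27221}{17619}\right) - 17054 = \frac{583743106}{17619} - 17054 = \frac{283268680}{17619} \approx 16077.0$)
$\frac{w{\left(-93 - 49,120 \right)}}{l} = - \frac{6}{\frac{283268680}{17619}} = \left(-6\right) \frac{17619}{283268680} = - \frac{52857}{141634340}$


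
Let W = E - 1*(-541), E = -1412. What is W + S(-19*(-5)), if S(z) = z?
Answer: -776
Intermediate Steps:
W = -871 (W = -1412 - 1*(-541) = -1412 + 541 = -871)
W + S(-19*(-5)) = -871 - 19*(-5) = -871 + 95 = -776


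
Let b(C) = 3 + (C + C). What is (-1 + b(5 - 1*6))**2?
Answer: 0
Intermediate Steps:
b(C) = 3 + 2*C
(-1 + b(5 - 1*6))**2 = (-1 + (3 + 2*(5 - 1*6)))**2 = (-1 + (3 + 2*(5 - 6)))**2 = (-1 + (3 + 2*(-1)))**2 = (-1 + (3 - 2))**2 = (-1 + 1)**2 = 0**2 = 0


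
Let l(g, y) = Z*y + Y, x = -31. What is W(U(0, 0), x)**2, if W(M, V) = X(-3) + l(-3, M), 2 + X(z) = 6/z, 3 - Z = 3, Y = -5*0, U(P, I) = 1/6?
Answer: 16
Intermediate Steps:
U(P, I) = 1/6
Y = 0
Z = 0 (Z = 3 - 1*3 = 3 - 3 = 0)
l(g, y) = 0 (l(g, y) = 0*y + 0 = 0 + 0 = 0)
X(z) = -2 + 6/z
W(M, V) = -4 (W(M, V) = (-2 + 6/(-3)) + 0 = (-2 + 6*(-1/3)) + 0 = (-2 - 2) + 0 = -4 + 0 = -4)
W(U(0, 0), x)**2 = (-4)**2 = 16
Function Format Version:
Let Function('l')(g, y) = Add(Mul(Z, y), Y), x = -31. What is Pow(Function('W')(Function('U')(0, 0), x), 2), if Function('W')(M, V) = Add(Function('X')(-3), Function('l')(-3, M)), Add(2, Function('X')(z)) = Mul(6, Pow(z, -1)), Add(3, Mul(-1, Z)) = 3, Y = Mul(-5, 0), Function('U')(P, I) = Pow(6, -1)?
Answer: 16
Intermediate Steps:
Function('U')(P, I) = Rational(1, 6)
Y = 0
Z = 0 (Z = Add(3, Mul(-1, 3)) = Add(3, -3) = 0)
Function('l')(g, y) = 0 (Function('l')(g, y) = Add(Mul(0, y), 0) = Add(0, 0) = 0)
Function('X')(z) = Add(-2, Mul(6, Pow(z, -1)))
Function('W')(M, V) = -4 (Function('W')(M, V) = Add(Add(-2, Mul(6, Pow(-3, -1))), 0) = Add(Add(-2, Mul(6, Rational(-1, 3))), 0) = Add(Add(-2, -2), 0) = Add(-4, 0) = -4)
Pow(Function('W')(Function('U')(0, 0), x), 2) = Pow(-4, 2) = 16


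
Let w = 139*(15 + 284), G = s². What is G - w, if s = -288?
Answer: 41383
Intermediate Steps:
G = 82944 (G = (-288)² = 82944)
w = 41561 (w = 139*299 = 41561)
G - w = 82944 - 1*41561 = 82944 - 41561 = 41383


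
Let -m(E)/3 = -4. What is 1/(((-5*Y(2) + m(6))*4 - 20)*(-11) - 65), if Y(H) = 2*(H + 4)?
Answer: 1/2267 ≈ 0.00044111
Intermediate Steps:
m(E) = 12 (m(E) = -3*(-4) = 12)
Y(H) = 8 + 2*H (Y(H) = 2*(4 + H) = 8 + 2*H)
1/(((-5*Y(2) + m(6))*4 - 20)*(-11) - 65) = 1/(((-5*(8 + 2*2) + 12)*4 - 20)*(-11) - 65) = 1/(((-5*(8 + 4) + 12)*4 - 20)*(-11) - 65) = 1/(((-5*12 + 12)*4 - 20)*(-11) - 65) = 1/(((-60 + 12)*4 - 20)*(-11) - 65) = 1/((-48*4 - 20)*(-11) - 65) = 1/((-192 - 20)*(-11) - 65) = 1/(-212*(-11) - 65) = 1/(2332 - 65) = 1/2267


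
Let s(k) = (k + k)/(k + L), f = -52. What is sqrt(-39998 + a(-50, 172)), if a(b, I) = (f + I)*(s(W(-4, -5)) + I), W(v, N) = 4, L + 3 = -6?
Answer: 5*I*sqrt(782) ≈ 139.82*I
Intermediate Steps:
L = -9 (L = -3 - 6 = -9)
s(k) = 2*k/(-9 + k) (s(k) = (k + k)/(k - 9) = (2*k)/(-9 + k) = 2*k/(-9 + k))
a(b, I) = (-52 + I)*(-8/5 + I) (a(b, I) = (-52 + I)*(2*4/(-9 + 4) + I) = (-52 + I)*(2*4/(-5) + I) = (-52 + I)*(2*4*(-1/5) + I) = (-52 + I)*(-8/5 + I))
sqrt(-39998 + a(-50, 172)) = sqrt(-39998 + (416/5 + 172**2 - 268/5*172)) = sqrt(-39998 + (416/5 + 29584 - 46096/5)) = sqrt(-39998 + 20448) = sqrt(-19550) = 5*I*sqrt(782)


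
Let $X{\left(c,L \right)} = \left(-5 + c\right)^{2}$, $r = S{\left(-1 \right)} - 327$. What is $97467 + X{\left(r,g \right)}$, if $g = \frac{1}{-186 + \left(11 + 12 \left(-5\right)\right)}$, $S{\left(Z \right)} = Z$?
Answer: $208356$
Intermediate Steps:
$g = - \frac{1}{235}$ ($g = \frac{1}{-186 + \left(11 - 60\right)} = \frac{1}{-186 - 49} = \frac{1}{-235} = - \frac{1}{235} \approx -0.0042553$)
$r = -328$ ($r = -1 - 327 = -328$)
$97467 + X{\left(r,g \right)} = 97467 + \left(-5 - 328\right)^{2} = 97467 + \left(-333\right)^{2} = 97467 + 110889 = 208356$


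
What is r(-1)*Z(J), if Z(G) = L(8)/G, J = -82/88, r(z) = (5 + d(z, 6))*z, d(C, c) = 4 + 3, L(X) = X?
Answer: 4224/41 ≈ 103.02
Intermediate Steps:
d(C, c) = 7
r(z) = 12*z (r(z) = (5 + 7)*z = 12*z)
J = -41/44 (J = -82*1/88 = -41/44 ≈ -0.93182)
Z(G) = 8/G
r(-1)*Z(J) = (12*(-1))*(8/(-41/44)) = -96*(-44)/41 = -12*(-352/41) = 4224/41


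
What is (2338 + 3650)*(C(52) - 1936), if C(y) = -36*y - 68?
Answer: -23209488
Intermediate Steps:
C(y) = -68 - 36*y
(2338 + 3650)*(C(52) - 1936) = (2338 + 3650)*((-68 - 36*52) - 1936) = 5988*((-68 - 1872) - 1936) = 5988*(-1940 - 1936) = 5988*(-3876) = -23209488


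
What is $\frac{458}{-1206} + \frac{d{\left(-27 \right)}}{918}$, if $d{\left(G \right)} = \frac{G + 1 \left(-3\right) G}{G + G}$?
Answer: $- \frac{23425}{61506} \approx -0.38086$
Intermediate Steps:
$d{\left(G \right)} = -1$ ($d{\left(G \right)} = \frac{G - 3 G}{2 G} = - 2 G \frac{1}{2 G} = -1$)
$\frac{458}{-1206} + \frac{d{\left(-27 \right)}}{918} = \frac{458}{-1206} - \frac{1}{918} = 458 \left(- \frac{1}{1206}\right) - \frac{1}{918} = - \frac{229}{603} - \frac{1}{918} = - \frac{23425}{61506}$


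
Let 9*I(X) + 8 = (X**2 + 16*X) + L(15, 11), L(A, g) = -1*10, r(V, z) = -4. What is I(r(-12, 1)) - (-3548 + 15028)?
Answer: -34462/3 ≈ -11487.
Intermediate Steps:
L(A, g) = -10
I(X) = -2 + X**2/9 + 16*X/9 (I(X) = -8/9 + ((X**2 + 16*X) - 10)/9 = -8/9 + (-10 + X**2 + 16*X)/9 = -8/9 + (-10/9 + X**2/9 + 16*X/9) = -2 + X**2/9 + 16*X/9)
I(r(-12, 1)) - (-3548 + 15028) = (-2 + (1/9)*(-4)**2 + (16/9)*(-4)) - (-3548 + 15028) = (-2 + (1/9)*16 - 64/9) - 1*11480 = (-2 + 16/9 - 64/9) - 11480 = -22/3 - 11480 = -34462/3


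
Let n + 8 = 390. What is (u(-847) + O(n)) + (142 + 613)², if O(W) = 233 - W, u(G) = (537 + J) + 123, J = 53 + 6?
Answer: 570595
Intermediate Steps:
J = 59
n = 382 (n = -8 + 390 = 382)
u(G) = 719 (u(G) = (537 + 59) + 123 = 596 + 123 = 719)
(u(-847) + O(n)) + (142 + 613)² = (719 + (233 - 1*382)) + (142 + 613)² = (719 + (233 - 382)) + 755² = (719 - 149) + 570025 = 570 + 570025 = 570595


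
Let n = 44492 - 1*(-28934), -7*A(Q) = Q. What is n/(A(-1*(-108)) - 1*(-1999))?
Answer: 513982/13885 ≈ 37.017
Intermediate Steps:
A(Q) = -Q/7
n = 73426 (n = 44492 + 28934 = 73426)
n/(A(-1*(-108)) - 1*(-1999)) = 73426/(-(-1)*(-108)/7 - 1*(-1999)) = 73426/(-⅐*108 + 1999) = 73426/(-108/7 + 1999) = 73426/(13885/7) = 73426*(7/13885) = 513982/13885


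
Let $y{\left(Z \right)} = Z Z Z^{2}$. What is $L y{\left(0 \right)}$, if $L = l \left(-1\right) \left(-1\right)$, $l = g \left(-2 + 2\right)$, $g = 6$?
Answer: $0$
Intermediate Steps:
$l = 0$ ($l = 6 \left(-2 + 2\right) = 6 \cdot 0 = 0$)
$y{\left(Z \right)} = Z^{4}$ ($y{\left(Z \right)} = Z^{2} Z^{2} = Z^{4}$)
$L = 0$ ($L = 0 \left(-1\right) \left(-1\right) = 0 \left(-1\right) = 0$)
$L y{\left(0 \right)} = 0 \cdot 0^{4} = 0 \cdot 0 = 0$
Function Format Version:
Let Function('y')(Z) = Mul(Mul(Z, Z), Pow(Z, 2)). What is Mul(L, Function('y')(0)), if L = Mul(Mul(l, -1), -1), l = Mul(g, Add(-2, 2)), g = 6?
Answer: 0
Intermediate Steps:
l = 0 (l = Mul(6, Add(-2, 2)) = Mul(6, 0) = 0)
Function('y')(Z) = Pow(Z, 4) (Function('y')(Z) = Mul(Pow(Z, 2), Pow(Z, 2)) = Pow(Z, 4))
L = 0 (L = Mul(Mul(0, -1), -1) = Mul(0, -1) = 0)
Mul(L, Function('y')(0)) = Mul(0, Pow(0, 4)) = Mul(0, 0) = 0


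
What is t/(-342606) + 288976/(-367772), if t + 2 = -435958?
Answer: 2555373736/5250037243 ≈ 0.48673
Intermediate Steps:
t = -435960 (t = -2 - 435958 = -435960)
t/(-342606) + 288976/(-367772) = -435960/(-342606) + 288976/(-367772) = -435960*(-1/342606) + 288976*(-1/367772) = 72660/57101 - 72244/91943 = 2555373736/5250037243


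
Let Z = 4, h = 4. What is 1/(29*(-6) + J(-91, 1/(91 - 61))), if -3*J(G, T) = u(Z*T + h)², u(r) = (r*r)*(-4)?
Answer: -151875/262847626 ≈ -0.00057781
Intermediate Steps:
u(r) = -4*r² (u(r) = r²*(-4) = -4*r²)
J(G, T) = -16*(4 + 4*T)⁴/3 (J(G, T) = -16*(4*T + 4)⁴/3 = -16*(4 + 4*T)⁴/3)
1/(29*(-6) + J(-91, 1/(91 - 61))) = 1/(29*(-6) - 4096*(1 + 1/(91 - 61))⁴/3) = 1/(-174 - 4096*(1 + 1/30)⁴/3) = 1/(-174 - 4096*(31/30)⁴/3) = 1/(-174 - 4096/3*923521/810000) = 1/(-174 - 236421376/151875) = 1/(-262847626/151875) = -151875/262847626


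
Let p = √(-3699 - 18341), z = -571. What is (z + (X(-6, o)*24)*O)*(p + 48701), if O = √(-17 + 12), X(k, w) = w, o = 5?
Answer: -(571 - 120*I*√5)*(48701 + 2*I*√5510) ≈ -2.7848e+7 + 1.2983e+7*I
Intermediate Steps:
O = I*√5 (O = √(-5) = I*√5 ≈ 2.2361*I)
p = 2*I*√5510 (p = √(-22040) = 2*I*√5510 ≈ 148.46*I)
(z + (X(-6, o)*24)*O)*(p + 48701) = (-571 + (5*24)*(I*√5))*(2*I*√5510 + 48701) = (-571 + 120*(I*√5))*(48701 + 2*I*√5510) = (-571 + 120*I*√5)*(48701 + 2*I*√5510)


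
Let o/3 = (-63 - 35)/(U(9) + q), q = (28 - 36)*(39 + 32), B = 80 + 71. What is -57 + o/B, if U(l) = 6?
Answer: -2418420/42431 ≈ -56.997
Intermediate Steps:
B = 151
q = -568 (q = -8*71 = -568)
o = 147/281 (o = 3*((-63 - 35)/(6 - 568)) = 3*(-98/(-562)) = 3*(-98*(-1/562)) = 3*(49/281) = 147/281 ≈ 0.52313)
-57 + o/B = -57 + (147/281)/151 = -57 + (1/151)*(147/281) = -57 + 147/42431 = -2418420/42431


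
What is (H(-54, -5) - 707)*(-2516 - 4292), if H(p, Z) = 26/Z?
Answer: 24243288/5 ≈ 4.8487e+6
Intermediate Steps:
(H(-54, -5) - 707)*(-2516 - 4292) = (26/(-5) - 707)*(-2516 - 4292) = (26*(-1/5) - 707)*(-6808) = (-26/5 - 707)*(-6808) = -3561/5*(-6808) = 24243288/5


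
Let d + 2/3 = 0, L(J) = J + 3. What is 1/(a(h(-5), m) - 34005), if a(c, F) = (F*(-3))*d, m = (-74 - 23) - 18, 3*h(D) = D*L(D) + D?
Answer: -1/34235 ≈ -2.9210e-5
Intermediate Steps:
L(J) = 3 + J
d = -2/3 (d = -2/3 + 0 = -2/3 ≈ -0.66667)
h(D) = D/3 + D*(3 + D)/3 (h(D) = (D*(3 + D) + D)/3 = (D + D*(3 + D))/3 = D/3 + D*(3 + D)/3)
m = -115 (m = -97 - 18 = -115)
a(c, F) = 2*F (a(c, F) = (F*(-3))*(-2/3) = -3*F*(-2/3) = 2*F)
1/(a(h(-5), m) - 34005) = 1/(2*(-115) - 34005) = 1/(-230 - 34005) = 1/(-34235) = -1/34235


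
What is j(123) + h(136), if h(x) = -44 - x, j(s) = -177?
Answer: -357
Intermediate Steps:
j(123) + h(136) = -177 + (-44 - 1*136) = -177 + (-44 - 136) = -177 - 180 = -357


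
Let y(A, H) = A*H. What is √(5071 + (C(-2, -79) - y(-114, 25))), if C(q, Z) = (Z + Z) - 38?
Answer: 5*√309 ≈ 87.892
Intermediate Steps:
C(q, Z) = -38 + 2*Z (C(q, Z) = 2*Z - 38 = -38 + 2*Z)
√(5071 + (C(-2, -79) - y(-114, 25))) = √(5071 + ((-38 + 2*(-79)) - (-114)*25)) = √(5071 + ((-38 - 158) - 1*(-2850))) = √(5071 + (-196 + 2850)) = √(5071 + 2654) = √7725 = 5*√309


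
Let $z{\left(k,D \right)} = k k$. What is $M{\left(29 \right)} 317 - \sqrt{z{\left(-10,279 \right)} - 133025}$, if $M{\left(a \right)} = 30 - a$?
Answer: $317 - 5 i \sqrt{5317} \approx 317.0 - 364.59 i$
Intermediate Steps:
$z{\left(k,D \right)} = k^{2}$
$M{\left(29 \right)} 317 - \sqrt{z{\left(-10,279 \right)} - 133025} = \left(30 - 29\right) 317 - \sqrt{\left(-10\right)^{2} - 133025} = \left(30 - 29\right) 317 - \sqrt{100 - 133025} = 1 \cdot 317 - \sqrt{-132925} = 317 - 5 i \sqrt{5317}$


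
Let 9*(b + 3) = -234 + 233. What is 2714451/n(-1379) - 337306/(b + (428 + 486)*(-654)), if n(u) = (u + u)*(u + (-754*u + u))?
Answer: 1083482471901003/1923335711610656 ≈ 0.56334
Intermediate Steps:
b = -28/9 (b = -3 + (-234 + 233)/9 = -3 + (⅑)*(-1) = -3 - ⅑ = -28/9 ≈ -3.1111)
n(u) = -1504*u² (n(u) = (2*u)*(u - 753*u) = (2*u)*(-752*u) = -1504*u²)
2714451/n(-1379) - 337306/(b + (428 + 486)*(-654)) = 2714451/((-1504*(-1379)²)) - 337306/(-28/9 + (428 + 486)*(-654)) = 2714451/((-1504*1901641)) - 337306/(-28/9 + 914*(-654)) = 2714451/(-2860068064) - 337306/(-28/9 - 597756) = 2714451*(-1/2860068064) - 337306/(-5379832/9) = -2714451/2860068064 - 337306*(-9/5379832) = -2714451/2860068064 + 1517877/2689916 = 1083482471901003/1923335711610656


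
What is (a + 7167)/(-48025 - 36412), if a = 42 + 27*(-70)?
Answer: -5319/84437 ≈ -0.062994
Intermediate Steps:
a = -1848 (a = 42 - 1890 = -1848)
(a + 7167)/(-48025 - 36412) = (-1848 + 7167)/(-48025 - 36412) = 5319/(-84437) = 5319*(-1/84437) = -5319/84437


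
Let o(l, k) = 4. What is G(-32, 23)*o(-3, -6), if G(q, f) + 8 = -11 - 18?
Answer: -148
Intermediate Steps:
G(q, f) = -37 (G(q, f) = -8 + (-11 - 18) = -8 - 29 = -37)
G(-32, 23)*o(-3, -6) = -37*4 = -148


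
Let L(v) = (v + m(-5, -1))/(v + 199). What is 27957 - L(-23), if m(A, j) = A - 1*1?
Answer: 4920461/176 ≈ 27957.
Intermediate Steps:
m(A, j) = -1 + A (m(A, j) = A - 1 = -1 + A)
L(v) = (-6 + v)/(199 + v) (L(v) = (v + (-1 - 5))/(v + 199) = (v - 6)/(199 + v) = (-6 + v)/(199 + v))
27957 - L(-23) = 27957 - (-6 - 23)/(199 - 23) = 27957 - (-29)/176 = 27957 - 1*(-29/176) = 27957 + 29/176 = 4920461/176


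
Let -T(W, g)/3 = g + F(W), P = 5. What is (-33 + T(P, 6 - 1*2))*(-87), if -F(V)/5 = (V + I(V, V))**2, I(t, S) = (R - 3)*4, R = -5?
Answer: -947430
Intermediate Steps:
I(t, S) = -32 (I(t, S) = (-5 - 3)*4 = -8*4 = -32)
F(V) = -5*(-32 + V)**2 (F(V) = -5*(V - 32)**2 = -5*(-32 + V)**2)
T(W, g) = -3*g + 15*(-32 + W)**2 (T(W, g) = -3*(g - 5*(-32 + W)**2) = -3*g + 15*(-32 + W)**2)
(-33 + T(P, 6 - 1*2))*(-87) = (-33 + (-3*(6 - 1*2) + 15*(-32 + 5)**2))*(-87) = (-33 + (-3*(6 - 2) + 15*(-27)**2))*(-87) = (-33 + (-3*4 + 15*729))*(-87) = (-33 + (-12 + 10935))*(-87) = (-33 + 10923)*(-87) = 10890*(-87) = -947430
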